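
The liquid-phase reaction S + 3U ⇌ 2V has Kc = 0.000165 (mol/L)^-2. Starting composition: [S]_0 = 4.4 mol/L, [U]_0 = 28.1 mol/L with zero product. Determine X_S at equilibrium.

Let X = conversion of S; extent ξ = 4.4·X mol/L.
Concentrations: [S] = 4.4 − 4.4X; [U] = 28.1 − 13.2X; [V] = 8.8X.
Kc = [V]^2 / ([S] [U]^3).
Solving Kc = 0.000165 for X ∈ (0,1): X = 0.303.

X = 0.303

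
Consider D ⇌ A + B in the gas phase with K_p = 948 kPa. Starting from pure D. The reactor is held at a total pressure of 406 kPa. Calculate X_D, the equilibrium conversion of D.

X = 0.837

Take 1 mol D as basis and let X be its fractional conversion, so ξ = X.
Moles: n_D = 1 − X; n_A = X; n_B = X.
Summing: n_T = 1 + X.
With p_i = (n_i/n_T)P, K_p = p_A p_B / (p_D).
This yields a degree-2 equation in X; solving on (0,1), X = 0.837.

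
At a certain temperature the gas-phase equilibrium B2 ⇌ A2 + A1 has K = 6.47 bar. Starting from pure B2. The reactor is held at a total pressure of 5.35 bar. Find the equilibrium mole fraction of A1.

y_A1 = 0.425

Take 1 mol B2 as basis and let X be its fractional conversion, so ξ = X.
At extent ξ: n_B2 = 1 − X; n_A2 = X; n_A1 = X.
Summing: n_T = 1 + X.
With p_i = (n_i/n_T)P, K = p_A2 p_A1 / (p_B2).
Setting this equal to 6.47 bar and taking the physical root (0 < X < 1) gives X = 0.740.
Then n_A1 = 0.74, n_T = 1.74, so y_A1 = 0.425.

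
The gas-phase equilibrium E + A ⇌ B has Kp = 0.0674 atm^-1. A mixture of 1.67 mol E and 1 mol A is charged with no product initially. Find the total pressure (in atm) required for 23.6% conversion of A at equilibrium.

P = 7.78 atm

Let X = conversion of A (basis 1 mol A); extent of reaction ξ = X.
Moles: n_E = 1.67 − X; n_A = 1 − X; n_B = X.
Total moles n_T = 2.67 − X.
Kp = p_B / (p_E p_A) with p_i = (n_i/n_T)·P.
At X = 0.236: the mole-fraction product g(X) = Π y_i^ν_i = 0.5243. Since Kp = g(X)·P^{-1}, P = (g/Kp)^(1/1) = (0.5243/0.0674)^(1/1) = 7.78 atm.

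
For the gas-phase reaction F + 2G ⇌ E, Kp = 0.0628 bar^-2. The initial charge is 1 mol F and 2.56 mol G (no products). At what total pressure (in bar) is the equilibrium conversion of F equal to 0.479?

Basis: 1 mol F initially; let X = conversion of F. Extent ξ = X.
Species balance: n_F = 1 − X; n_G = 2.56 − 2X; n_E = X.
n_T = Σnᵢ = 3.56 − 2X.
Kp = p_E / (p_F p_G^2) with p_i = (n_i/n_T)·P.
At X = 0.479: the mole-fraction product g(X) = Π y_i^ν_i = 2.425. Since Kp = g(X)·P^{-2}, P = (g/Kp)^(1/2) = (2.425/0.0628)^(1/2) = 6.21 bar.

P = 6.21 bar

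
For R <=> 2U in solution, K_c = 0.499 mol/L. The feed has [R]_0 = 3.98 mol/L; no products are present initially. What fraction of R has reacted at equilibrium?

Let X = conversion of R; extent ξ = 3.98·X mol/L.
Concentrations: [R] = 3.98 − 3.98X; [U] = 7.96X.
K_c = [U]^2 / ([R]).
Setting equal to 0.499 and solving for X on (0,1) gives X = 0.162.

X = 0.162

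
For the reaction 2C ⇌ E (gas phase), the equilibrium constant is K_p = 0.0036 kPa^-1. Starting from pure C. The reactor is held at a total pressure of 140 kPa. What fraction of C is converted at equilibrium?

X = 0.424

Take 1 mol C as basis and let X be its fractional conversion, so ξ = 0.5X.
Mole table: n_C = 1 − X; n_E = 0.5X.
Total moles n_T = 1 − 0.5X.
y_i = n_i/n_T, p_i = y_i·P. K_p = p_E / (p_C^2).
Setting this equal to 0.0036 kPa^-1 and taking the physical root (0 < X < 1) gives X = 0.424.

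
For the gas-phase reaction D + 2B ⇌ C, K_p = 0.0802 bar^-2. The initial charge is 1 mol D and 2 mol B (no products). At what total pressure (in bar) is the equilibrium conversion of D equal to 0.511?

P = 7.3 bar

Basis: 1 mol D initially; let X = conversion of D. Extent ξ = X.
Mole table: n_D = 1 − X; n_B = 2 − 2X; n_C = X.
Summing: n_T = 3 − 2X.
K_p = p_C / (p_D p_B^2) with p_i = (n_i/n_T)·P.
At X = 0.511: the mole-fraction product g(X) = Π y_i^ν_i = 4.275. Since K_p = g(X)·P^{-2}, P = (g/K_p)^(1/2) = (4.275/0.0802)^(1/2) = 7.3 bar.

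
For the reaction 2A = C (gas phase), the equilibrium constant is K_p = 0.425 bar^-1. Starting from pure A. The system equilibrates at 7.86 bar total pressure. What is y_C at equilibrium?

Let X = conversion of A (basis 1 mol A); extent of reaction ξ = 0.5X.
Species balance: n_A = 1 − X; n_C = 0.5X.
Total moles n_T = 1 − 0.5X.
With p_i = (n_i/n_T)P, K_p = p_C / (p_A^2).
Setting this equal to 0.425 bar^-1 and taking the physical root (0 < X < 1) gives X = 0.736.
Then n_C = 0.368, n_T = 0.632, so y_C = 0.582.

y_C = 0.582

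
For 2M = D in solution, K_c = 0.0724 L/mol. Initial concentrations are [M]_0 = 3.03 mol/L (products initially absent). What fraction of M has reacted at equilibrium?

X = 0.248

Let X = conversion of M; extent ξ = 3.03X/2 mol/L.
Concentrations: [M] = 3.03 − 3.03X; [D] = 1.51X.
K_c = [D] / ([M]^2).
This equals 0.0724 at X = 0.248 (the root in 0 < X < 1).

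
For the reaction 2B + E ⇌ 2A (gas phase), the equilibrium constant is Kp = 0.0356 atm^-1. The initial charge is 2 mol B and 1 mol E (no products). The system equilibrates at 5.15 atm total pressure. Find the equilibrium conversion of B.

Basis: 2 mol B initially; let X = conversion of B. Extent ξ = X.
Moles: n_B = 2 − 2X; n_E = 1 − X; n_A = 2X.
Total moles n_T = 3 − X.
y_i = n_i/n_T, p_i = y_i·P. Kp = p_A^2 / (p_B^2 p_E).
Equating to 0.0356 atm^-1 and solving on 0 < X < 1: X = 0.187.

X = 0.187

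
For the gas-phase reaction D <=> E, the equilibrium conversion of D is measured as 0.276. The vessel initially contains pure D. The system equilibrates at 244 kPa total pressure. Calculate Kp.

Kp = 0.381

Take 1 mol D as basis and let X be its fractional conversion, so ξ = X.
Mole table: n_D = 1 − X; n_E = X.
Since Δν = 0, n_T = 1 throughout.
At X = 0.276: n_D = 0.724, n_E = 0.276, n_T = 1.
p_i = (n_i/n_T)·P. Kp = p_E / (p_D) = 0.381.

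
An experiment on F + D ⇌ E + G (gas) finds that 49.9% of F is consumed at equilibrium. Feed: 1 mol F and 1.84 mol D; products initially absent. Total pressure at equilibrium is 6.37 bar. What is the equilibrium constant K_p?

Basis: 1 mol F initially; let X = conversion of F. Extent ξ = X.
Species balance: n_F = 1 − X; n_D = 1.84 − X; n_E = X; n_G = X.
Since Δν = 0, n_T = 2.84 throughout.
At X = 0.499: n_F = 0.501, n_D = 1.34, n_E = 0.499, n_G = 0.499, n_T = 2.84.
p_i = (n_i/n_T)·P. K_p = p_E p_G / (p_F p_D) = 0.371.

K_p = 0.371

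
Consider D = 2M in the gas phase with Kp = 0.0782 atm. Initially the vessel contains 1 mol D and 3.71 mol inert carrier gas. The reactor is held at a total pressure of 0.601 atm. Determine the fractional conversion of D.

Basis: 1 mol D initially; let X = conversion of D. Extent ξ = X.
Moles: n_D = 1 − X; n_M = 2X; n_I = 3.71 (inert).
n_T = Σnᵢ = 4.71 + X.
Mole fractions y_i = n_i/n_T; Kp = p_M^2 / (p_D) with p_i = y_i·P.
Equating to 0.0782 atm and solving on 0 < X < 1: X = 0.331.

X = 0.331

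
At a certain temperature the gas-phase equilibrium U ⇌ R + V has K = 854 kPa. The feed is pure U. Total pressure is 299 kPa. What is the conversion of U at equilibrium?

Take 1 mol U as basis and let X be its fractional conversion, so ξ = X.
Species balance: n_U = 1 − X; n_R = X; n_V = X.
Summing: n_T = 1 + X.
With p_i = (n_i/n_T)P, K = p_R p_V / (p_U).
Substituting and setting equal to 854 kPa gives a polynomial in X; the root in (0,1) is X = 0.861.

X = 0.861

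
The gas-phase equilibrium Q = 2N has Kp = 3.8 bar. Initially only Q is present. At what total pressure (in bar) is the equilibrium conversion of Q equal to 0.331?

Let X = conversion of Q (basis 1 mol Q); extent of reaction ξ = X.
Moles: n_Q = 1 − X; n_N = 2X.
Summing: n_T = 1 + X.
Kp = p_N^2 / (p_Q) with p_i = (n_i/n_T)·P.
At X = 0.331: the mole-fraction product g(X) = Π y_i^ν_i = 0.4922. Since Kp = g(X)·P^{1}, P = (Kp/g)^(1/1) = (3.8/0.4922)^(1/1) = 7.72 bar.

P = 7.72 bar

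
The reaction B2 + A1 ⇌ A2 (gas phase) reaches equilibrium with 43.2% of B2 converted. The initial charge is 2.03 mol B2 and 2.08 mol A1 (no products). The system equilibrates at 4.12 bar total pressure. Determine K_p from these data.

K_p = 0.496 bar^-1

Let X = conversion of B2 (basis 2.03 mol B2); extent of reaction ξ = 2.03X.
Species balance: n_B2 = 2.03 − 2.03X; n_A1 = 2.08 − 2.03X; n_A2 = 2.03X.
n_T = Σnᵢ = 4.11 − 2.03X.
At X = 0.432: n_B2 = 1.15, n_A1 = 1.2, n_A2 = 0.877, n_T = 3.23.
p_i = (n_i/n_T)·P. K_p = p_A2 / (p_B2 p_A1) = 0.496 bar^-1.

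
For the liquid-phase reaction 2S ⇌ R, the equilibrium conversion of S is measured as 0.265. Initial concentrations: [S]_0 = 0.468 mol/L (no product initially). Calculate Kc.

Let X = conversion of S.
Concentrations: [S] = 0.468 − 0.468X; [R] = 0.234X.
At X = 0.265: [S] = 0.344, [R] = 0.062.
Kc = [R] / ([S]^2) = 0.524 L/mol.

Kc = 0.524 L/mol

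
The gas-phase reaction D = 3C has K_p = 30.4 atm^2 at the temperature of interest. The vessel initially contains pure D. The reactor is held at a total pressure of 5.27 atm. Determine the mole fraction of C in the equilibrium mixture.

y_C = 0.694

Take 1 mol D as basis and let X be its fractional conversion, so ξ = X.
Moles: n_D = 1 − X; n_C = 3X.
n_T = Σnᵢ = 1 + 2X.
With p_i = (n_i/n_T)P, K_p = p_C^3 / (p_D).
Equating to 30.4 atm^2 and solving on 0 < X < 1: X = 0.431.
Then n_C = 1.29, n_T = 1.86, so y_C = 0.694.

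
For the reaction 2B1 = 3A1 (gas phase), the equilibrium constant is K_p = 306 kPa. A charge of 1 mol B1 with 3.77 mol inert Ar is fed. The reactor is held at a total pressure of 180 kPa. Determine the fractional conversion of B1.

Basis: 1 mol B1 initially; let X = conversion of B1. Extent ξ = 0.5X.
Moles: n_B1 = 1 − X; n_A1 = 1.5X; n_I = 3.77 (inert).
Summing: n_T = 4.77 + 0.5X.
y_i = n_i/n_T, p_i = y_i·P. K_p = p_A1^3 / (p_B1^2).
Equating to 306 kPa and solving on 0 < X < 1: X = 0.663.

X = 0.663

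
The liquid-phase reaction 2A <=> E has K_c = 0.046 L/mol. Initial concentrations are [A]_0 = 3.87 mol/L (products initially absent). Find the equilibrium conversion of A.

X = 0.218

Let X = conversion of A; extent ξ = 3.87X/2 mol/L.
Concentrations: [A] = 3.87 − 3.87X; [E] = 1.94X.
K_c = [E] / ([A]^2).
Setting equal to 0.046 and solving for X on (0,1) gives X = 0.218.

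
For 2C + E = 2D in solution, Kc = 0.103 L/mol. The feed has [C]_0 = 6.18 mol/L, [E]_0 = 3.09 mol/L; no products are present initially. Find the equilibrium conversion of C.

Let X = conversion of C; extent ξ = 6.18X/2 mol/L.
Concentrations: [C] = 6.18 − 6.18X; [E] = 3.09 − 3.09X; [D] = 6.18X.
Kc = [D]^2 / ([C]^2 [E]).
This equals 0.103 at X = 0.318 (the root in 0 < X < 1).

X = 0.318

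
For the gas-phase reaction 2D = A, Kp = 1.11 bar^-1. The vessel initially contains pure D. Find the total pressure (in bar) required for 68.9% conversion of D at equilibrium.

Take 1 mol D as basis and let X be its fractional conversion, so ξ = 0.5X.
Species balance: n_D = 1 − X; n_A = 0.5X.
n_T = Σnᵢ = 1 − 0.5X.
Kp = p_A / (p_D^2) with p_i = (n_i/n_T)·P.
At X = 0.689: the mole-fraction product g(X) = Π y_i^ν_i = 2.335. Since Kp = g(X)·P^{-1}, P = (g/Kp)^(1/1) = (2.335/1.11)^(1/1) = 2.1 bar.

P = 2.1 bar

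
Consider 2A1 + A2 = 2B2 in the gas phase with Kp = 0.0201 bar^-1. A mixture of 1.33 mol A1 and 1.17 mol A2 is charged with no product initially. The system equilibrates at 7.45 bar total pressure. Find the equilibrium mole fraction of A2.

y_A2 = 0.438

Let X = conversion of A1 (basis 1.33 mol A1); extent of reaction ξ = 0.665X.
Mole table: n_A1 = 1.33 − 1.33X; n_A2 = 1.17 − 0.665X; n_B2 = 1.33X.
Summing: n_T = 2.5 − 0.665X.
With p_i = (n_i/n_T)P, Kp = p_B2^2 / (p_A1^2 p_A2).
Substituting and setting equal to 0.0201 bar^-1 gives a polynomial in X; the root in (0,1) is X = 0.204.
Then n_A2 = 1.03, n_T = 2.36, so y_A2 = 0.438.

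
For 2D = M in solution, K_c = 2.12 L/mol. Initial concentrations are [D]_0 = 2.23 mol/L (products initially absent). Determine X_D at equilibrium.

X = 0.723

Let X = conversion of D; extent ξ = 2.23X/2 mol/L.
Concentrations: [D] = 2.23 − 2.23X; [M] = 1.11X.
K_c = [M] / ([D]^2).
Setting equal to 2.12 and solving for X on (0,1) gives X = 0.723.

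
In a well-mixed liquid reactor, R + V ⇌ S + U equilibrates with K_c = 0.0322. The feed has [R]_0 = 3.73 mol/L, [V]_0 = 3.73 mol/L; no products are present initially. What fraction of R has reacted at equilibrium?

X = 0.152

Let X = conversion of R; extent ξ = 3.73·X mol/L.
Concentrations: [R] = 3.73 − 3.73X; [V] = 3.73 − 3.73X; [S] = 3.73X; [U] = 3.73X.
K_c = [S] [U] / ([R] [V]).
Setting equal to 0.0322 and solving for X on (0,1) gives X = 0.152.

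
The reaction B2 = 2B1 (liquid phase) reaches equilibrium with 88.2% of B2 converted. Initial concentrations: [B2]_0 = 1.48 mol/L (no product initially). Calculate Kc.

Let X = conversion of B2.
Concentrations: [B2] = 1.48 − 1.48X; [B1] = 2.96X.
At X = 0.882: [B2] = 0.175, [B1] = 2.61.
Kc = [B1]^2 / ([B2]) = 39 mol/L.

Kc = 39 mol/L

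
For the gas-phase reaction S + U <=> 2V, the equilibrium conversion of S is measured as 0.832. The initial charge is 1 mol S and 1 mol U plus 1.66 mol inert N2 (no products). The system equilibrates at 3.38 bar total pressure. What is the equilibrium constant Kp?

Kp = 98.1

Take 1 mol S as basis and let X be its fractional conversion, so ξ = X.
Species balance: n_S = 1 − X; n_U = 1 − X; n_V = 2X; n_I = 1.66 (inert).
Total moles n_T = 3.66 (Δν = 0, constant).
At X = 0.832: n_S = 0.168, n_U = 0.168, n_V = 1.66, n_T = 3.66.
p_i = (n_i/n_T)·P. Kp = p_V^2 / (p_S p_U) = 98.1.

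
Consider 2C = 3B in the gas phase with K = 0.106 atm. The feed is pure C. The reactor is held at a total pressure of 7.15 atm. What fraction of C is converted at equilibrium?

X = 0.150

Basis: 1 mol C initially; let X = conversion of C. Extent ξ = 0.5X.
Species balance: n_C = 1 − X; n_B = 1.5X.
Summing: n_T = 1 + 0.5X.
Mole fractions y_i = n_i/n_T; K = p_B^3 / (p_C^2) with p_i = y_i·P.
Equating to 0.106 atm and solving on 0 < X < 1: X = 0.150.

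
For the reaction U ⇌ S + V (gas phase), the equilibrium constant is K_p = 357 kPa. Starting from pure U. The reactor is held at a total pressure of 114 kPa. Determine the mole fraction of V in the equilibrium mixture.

y_V = 0.465

Let X = conversion of U (basis 1 mol U); extent of reaction ξ = X.
Moles: n_U = 1 − X; n_S = X; n_V = X.
Summing: n_T = 1 + X.
Mole fractions y_i = n_i/n_T; K_p = p_S p_V / (p_U) with p_i = y_i·P.
Setting this equal to 357 kPa and taking the physical root (0 < X < 1) gives X = 0.871.
Then n_V = 0.871, n_T = 1.87, so y_V = 0.465.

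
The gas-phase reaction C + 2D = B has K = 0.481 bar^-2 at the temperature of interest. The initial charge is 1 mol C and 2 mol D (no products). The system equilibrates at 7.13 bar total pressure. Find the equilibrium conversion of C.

Let X = conversion of C (basis 1 mol C); extent of reaction ξ = X.
At extent ξ: n_C = 1 − X; n_D = 2 − 2X; n_B = X.
Summing: n_T = 3 − 2X.
With p_i = (n_i/n_T)P, K = p_B / (p_C p_D^2).
Substituting and setting equal to 0.481 bar^-2 gives a polynomial in X; the root in (0,1) is X = 0.741.

X = 0.741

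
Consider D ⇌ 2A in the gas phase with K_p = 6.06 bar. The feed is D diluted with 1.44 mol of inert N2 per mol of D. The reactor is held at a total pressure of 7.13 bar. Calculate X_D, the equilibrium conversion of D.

Let X = conversion of D (basis 1 mol D); extent of reaction ξ = X.
Species balance: n_D = 1 − X; n_A = 2X; n_I = 1.44 (inert).
n_T = Σnᵢ = 2.44 + X.
y_i = n_i/n_T, p_i = y_i·P. K_p = p_A^2 / (p_D).
Equating to 6.06 bar and solving on 0 < X < 1: X = 0.540.

X = 0.540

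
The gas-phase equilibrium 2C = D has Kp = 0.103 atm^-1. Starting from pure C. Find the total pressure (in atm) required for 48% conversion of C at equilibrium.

P = 6.55 atm

Basis: 1 mol C initially; let X = conversion of C. Extent ξ = 0.5X.
At extent ξ: n_C = 1 − X; n_D = 0.5X.
n_T = Σnᵢ = 1 − 0.5X.
Kp = p_D / (p_C^2) with p_i = (n_i/n_T)·P.
At X = 0.48: the mole-fraction product g(X) = Π y_i^ν_i = 0.6746. Since Kp = g(X)·P^{-1}, P = (g/Kp)^(1/1) = (0.6746/0.103)^(1/1) = 6.55 atm.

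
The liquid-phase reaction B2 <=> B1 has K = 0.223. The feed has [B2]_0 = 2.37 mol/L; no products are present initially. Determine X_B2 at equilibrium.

X = 0.182

Let X = conversion of B2; extent ξ = 2.37·X mol/L.
Concentrations: [B2] = 2.37 − 2.37X; [B1] = 2.37X.
K = [B1] / ([B2]).
Setting equal to 0.223 and solving for X on (0,1) gives X = 0.182.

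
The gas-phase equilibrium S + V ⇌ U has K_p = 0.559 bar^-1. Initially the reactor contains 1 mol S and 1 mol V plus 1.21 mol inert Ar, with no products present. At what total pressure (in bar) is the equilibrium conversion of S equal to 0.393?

Take 1 mol S as basis and let X be its fractional conversion, so ξ = X.
Moles: n_S = 1 − X; n_V = 1 − X; n_U = X; n_I = 1.21 (inert).
Total moles n_T = 3.21 − X.
K_p = p_U / (p_S p_V) with p_i = (n_i/n_T)·P.
At X = 0.393: the mole-fraction product g(X) = Π y_i^ν_i = 3.005. Since K_p = g(X)·P^{-1}, P = (g/K_p)^(1/1) = (3.005/0.559)^(1/1) = 5.38 bar.

P = 5.38 bar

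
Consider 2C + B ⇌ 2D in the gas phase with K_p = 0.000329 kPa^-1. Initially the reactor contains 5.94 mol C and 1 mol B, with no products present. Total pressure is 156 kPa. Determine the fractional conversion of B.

X = 0.214

Take 1 mol B as basis and let X be its fractional conversion, so ξ = X.
Species balance: n_C = 5.94 − 2X; n_B = 1 − X; n_D = 2X.
Summing: n_T = 6.94 − X.
Mole fractions y_i = n_i/n_T; K_p = p_D^2 / (p_C^2 p_B) with p_i = y_i·P.
Equating to 0.000329 kPa^-1 and solving on 0 < X < 1: X = 0.214.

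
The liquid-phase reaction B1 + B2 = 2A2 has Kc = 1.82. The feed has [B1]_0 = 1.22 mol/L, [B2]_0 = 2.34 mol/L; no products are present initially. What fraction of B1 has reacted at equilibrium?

Let X = conversion of B1; extent ξ = 1.22·X mol/L.
Concentrations: [B1] = 1.22 − 1.22X; [B2] = 2.34 − 1.22X; [A2] = 2.44X.
Kc = [A2]^2 / ([B1] [B2]).
Equating to 1.82: the physical root is X = 0.538.

X = 0.538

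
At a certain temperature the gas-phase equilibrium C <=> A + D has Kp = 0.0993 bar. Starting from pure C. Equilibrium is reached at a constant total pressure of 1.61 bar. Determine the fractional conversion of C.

Take 1 mol C as basis and let X be its fractional conversion, so ξ = X.
At extent ξ: n_C = 1 − X; n_A = X; n_D = X.
Summing: n_T = 1 + X.
y_i = n_i/n_T, p_i = y_i·P. Kp = p_A p_D / (p_C).
Equating to 0.0993 bar and solving on 0 < X < 1: X = 0.241.

X = 0.241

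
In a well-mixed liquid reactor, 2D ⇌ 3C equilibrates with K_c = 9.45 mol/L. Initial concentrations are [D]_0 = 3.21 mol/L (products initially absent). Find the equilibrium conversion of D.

X = 0.556

Let X = conversion of D; extent ξ = 3.21X/2 mol/L.
Concentrations: [D] = 3.21 − 3.21X; [C] = 4.81X.
K_c = [C]^3 / ([D]^2).
Setting equal to 9.45 and solving for X on (0,1) gives X = 0.556.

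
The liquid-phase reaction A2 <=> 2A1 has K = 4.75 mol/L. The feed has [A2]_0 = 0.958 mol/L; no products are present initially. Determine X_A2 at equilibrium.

X = 0.654

Let X = conversion of A2; extent ξ = 0.958·X mol/L.
Concentrations: [A2] = 0.958 − 0.958X; [A1] = 1.92X.
K = [A1]^2 / ([A2]).
This equals 4.75 at X = 0.654 (the root in 0 < X < 1).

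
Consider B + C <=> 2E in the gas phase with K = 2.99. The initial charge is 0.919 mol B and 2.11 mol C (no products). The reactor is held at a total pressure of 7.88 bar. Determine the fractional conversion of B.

Basis: 0.919 mol B initially; let X = conversion of B. Extent ξ = 0.919X.
Moles: n_B = 0.919 − 0.919X; n_C = 2.11 − 0.919X; n_E = 1.84X.
n_T stays at 3.03 (no change in mole number).
Mole fractions y_i = n_i/n_T; K = p_E^2 / (p_B p_C) with p_i = y_i·P.
This yields a degree-2 equation in X; solving on (0,1), X = 0.653.

X = 0.653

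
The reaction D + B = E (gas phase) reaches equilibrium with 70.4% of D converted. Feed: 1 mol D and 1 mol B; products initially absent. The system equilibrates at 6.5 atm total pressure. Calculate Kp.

Let X = conversion of D (basis 1 mol D); extent of reaction ξ = X.
Moles: n_D = 1 − X; n_B = 1 − X; n_E = X.
n_T = Σnᵢ = 2 − X.
At X = 0.704: n_D = 0.296, n_B = 0.296, n_E = 0.704, n_T = 1.3.
p_i = (n_i/n_T)·P. Kp = p_E / (p_D p_B) = 1.6 atm^-1.

Kp = 1.6 atm^-1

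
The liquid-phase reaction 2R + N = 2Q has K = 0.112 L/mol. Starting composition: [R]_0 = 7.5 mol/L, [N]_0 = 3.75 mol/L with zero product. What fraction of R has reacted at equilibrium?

Let X = conversion of R; extent ξ = 7.5X/2 mol/L.
Concentrations: [R] = 7.5 − 7.5X; [N] = 3.75 − 3.75X; [Q] = 7.5X.
K = [Q]^2 / ([R]^2 [N]).
This equals 0.112 at X = 0.344 (the root in 0 < X < 1).

X = 0.344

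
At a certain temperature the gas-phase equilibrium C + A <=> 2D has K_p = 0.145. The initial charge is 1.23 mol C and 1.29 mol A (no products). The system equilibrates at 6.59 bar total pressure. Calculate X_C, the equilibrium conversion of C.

Basis: 1.23 mol C initially; let X = conversion of C. Extent ξ = 1.23X.
Moles: n_C = 1.23 − 1.23X; n_A = 1.29 − 1.23X; n_D = 2.46X.
Since Δν = 0, n_T = 2.52 throughout.
Mole fractions y_i = n_i/n_T; K_p = p_D^2 / (p_C p_A) with p_i = y_i·P.
Substituting and setting equal to 0.145 gives a polynomial in X; the root in (0,1) is X = 0.164.

X = 0.164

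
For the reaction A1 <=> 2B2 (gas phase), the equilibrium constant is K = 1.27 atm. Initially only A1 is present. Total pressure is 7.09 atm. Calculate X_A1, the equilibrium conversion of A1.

X = 0.207

Basis: 1 mol A1 initially; let X = conversion of A1. Extent ξ = X.
Species balance: n_A1 = 1 − X; n_B2 = 2X.
Total moles n_T = 1 + X.
With p_i = (n_i/n_T)P, K = p_B2^2 / (p_A1).
Setting this equal to 1.27 atm and taking the physical root (0 < X < 1) gives X = 0.207.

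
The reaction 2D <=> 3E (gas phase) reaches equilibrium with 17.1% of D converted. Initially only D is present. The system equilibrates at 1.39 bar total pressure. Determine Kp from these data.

Kp = 0.0314 bar

Let X = conversion of D (basis 1 mol D); extent of reaction ξ = 0.5X.
Mole table: n_D = 1 − X; n_E = 1.5X.
Total moles n_T = 1 + 0.5X.
At X = 0.171: n_D = 0.829, n_E = 0.257, n_T = 1.09.
p_i = (n_i/n_T)·P. Kp = p_E^3 / (p_D^2) = 0.0314 bar.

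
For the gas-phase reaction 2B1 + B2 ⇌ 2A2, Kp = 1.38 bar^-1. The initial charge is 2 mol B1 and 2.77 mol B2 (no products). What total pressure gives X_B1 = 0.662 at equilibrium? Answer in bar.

Take 2 mol B1 as basis and let X be its fractional conversion, so ξ = X.
Mole table: n_B1 = 2 − 2X; n_B2 = 2.77 − X; n_A2 = 2X.
Summing: n_T = 4.77 − X.
Kp = p_A2^2 / (p_B1^2 p_B2) with p_i = (n_i/n_T)·P.
At X = 0.662: the mole-fraction product g(X) = Π y_i^ν_i = 7.476. Since Kp = g(X)·P^{-1}, P = (g/Kp)^(1/1) = (7.476/1.38)^(1/1) = 5.42 bar.

P = 5.42 bar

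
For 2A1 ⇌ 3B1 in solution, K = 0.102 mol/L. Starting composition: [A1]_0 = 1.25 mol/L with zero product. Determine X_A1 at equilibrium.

Let X = conversion of A1; extent ξ = 1.25X/2 mol/L.
Concentrations: [A1] = 1.25 − 1.25X; [B1] = 1.88X.
K = [B1]^3 / ([A1]^2).
Solving K = 0.102 for X ∈ (0,1): X = 0.241.

X = 0.241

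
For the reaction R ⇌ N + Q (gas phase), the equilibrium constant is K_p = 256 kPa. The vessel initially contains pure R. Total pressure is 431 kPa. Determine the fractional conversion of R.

Basis: 1 mol R initially; let X = conversion of R. Extent ξ = X.
At extent ξ: n_R = 1 − X; n_N = X; n_Q = X.
Summing: n_T = 1 + X.
y_i = n_i/n_T, p_i = y_i·P. K_p = p_N p_Q / (p_R).
Equating to 256 kPa and solving on 0 < X < 1: X = 0.610.

X = 0.610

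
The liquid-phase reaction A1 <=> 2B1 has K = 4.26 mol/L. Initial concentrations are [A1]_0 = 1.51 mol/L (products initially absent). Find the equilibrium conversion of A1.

Let X = conversion of A1; extent ξ = 1.51·X mol/L.
Concentrations: [A1] = 1.51 − 1.51X; [B1] = 3.02X.
K = [B1]^2 / ([A1]).
Setting equal to 4.26 and solving for X on (0,1) gives X = 0.558.

X = 0.558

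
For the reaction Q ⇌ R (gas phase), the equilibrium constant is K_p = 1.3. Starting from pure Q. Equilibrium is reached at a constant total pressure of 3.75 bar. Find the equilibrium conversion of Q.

X = 0.565

Let X = conversion of Q (basis 1 mol Q); extent of reaction ξ = X.
Moles: n_Q = 1 − X; n_R = X.
n_T stays at 1 (no change in mole number).
With p_i = (n_i/n_T)P, K_p = p_R / (p_Q).
Substituting and setting equal to 1.3 gives a polynomial in X; the root in (0,1) is X = 0.565.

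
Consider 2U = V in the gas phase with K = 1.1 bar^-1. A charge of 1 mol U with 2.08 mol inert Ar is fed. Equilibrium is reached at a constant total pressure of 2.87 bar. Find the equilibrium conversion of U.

X = 0.519

Basis: 1 mol U initially; let X = conversion of U. Extent ξ = 0.5X.
Species balance: n_U = 1 − X; n_V = 0.5X; n_I = 2.08 (inert).
Total moles n_T = 3.08 − 0.5X.
y_i = n_i/n_T, p_i = y_i·P. K = p_V / (p_U^2).
This yields a degree-2 equation in X; solving on (0,1), X = 0.519.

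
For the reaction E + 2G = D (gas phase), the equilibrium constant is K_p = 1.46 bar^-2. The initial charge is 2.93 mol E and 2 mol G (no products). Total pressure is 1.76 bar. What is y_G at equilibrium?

y_G = 0.229

Let X = conversion of G (basis 2 mol G); extent of reaction ξ = X.
Species balance: n_E = 2.93 − X; n_G = 2 − 2X; n_D = X.
n_T = Σnᵢ = 4.93 − 2X.
y_i = n_i/n_T, p_i = y_i·P. K_p = p_D / (p_E p_G^2).
Setting this equal to 1.46 bar^-2 and taking the physical root (0 < X < 1) gives X = 0.564.
Then n_G = 0.873, n_T = 3.8, so y_G = 0.229.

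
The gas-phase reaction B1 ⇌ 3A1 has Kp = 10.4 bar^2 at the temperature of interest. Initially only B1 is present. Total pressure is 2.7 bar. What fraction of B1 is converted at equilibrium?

X = 0.472

Let X = conversion of B1 (basis 1 mol B1); extent of reaction ξ = X.
At extent ξ: n_B1 = 1 − X; n_A1 = 3X.
Summing: n_T = 1 + 2X.
Mole fractions y_i = n_i/n_T; Kp = p_A1^3 / (p_B1) with p_i = y_i·P.
Substituting and setting equal to 10.4 bar^2 gives a polynomial in X; the root in (0,1) is X = 0.472.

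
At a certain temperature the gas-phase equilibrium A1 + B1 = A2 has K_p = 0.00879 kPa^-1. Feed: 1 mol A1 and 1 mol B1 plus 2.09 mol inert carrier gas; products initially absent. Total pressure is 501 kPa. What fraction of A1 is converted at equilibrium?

X = 0.413

Let X = conversion of A1 (basis 1 mol A1); extent of reaction ξ = X.
Mole table: n_A1 = 1 − X; n_B1 = 1 − X; n_A2 = X; n_I = 2.09 (inert).
Total moles n_T = 4.09 − X.
With p_i = (n_i/n_T)P, K_p = p_A2 / (p_A1 p_B1).
Equating to 0.00879 kPa^-1 and solving on 0 < X < 1: X = 0.413.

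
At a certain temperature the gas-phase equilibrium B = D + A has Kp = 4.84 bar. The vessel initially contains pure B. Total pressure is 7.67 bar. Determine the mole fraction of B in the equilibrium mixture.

Let X = conversion of B (basis 1 mol B); extent of reaction ξ = X.
Moles: n_B = 1 − X; n_D = X; n_A = X.
Total moles n_T = 1 + X.
Mole fractions y_i = n_i/n_T; Kp = p_D p_A / (p_B) with p_i = y_i·P.
Equating to 4.84 bar and solving on 0 < X < 1: X = 0.622.
Then n_B = 0.378, n_T = 1.62, so y_B = 0.233.

y_B = 0.233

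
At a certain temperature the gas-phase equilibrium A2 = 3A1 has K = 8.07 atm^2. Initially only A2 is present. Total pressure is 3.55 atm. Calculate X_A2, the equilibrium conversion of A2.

X = 0.355

Take 1 mol A2 as basis and let X be its fractional conversion, so ξ = X.
Moles: n_A2 = 1 − X; n_A1 = 3X.
n_T = Σnᵢ = 1 + 2X.
With p_i = (n_i/n_T)P, K = p_A1^3 / (p_A2).
This yields a degree-3 equation in X; solving on (0,1), X = 0.355.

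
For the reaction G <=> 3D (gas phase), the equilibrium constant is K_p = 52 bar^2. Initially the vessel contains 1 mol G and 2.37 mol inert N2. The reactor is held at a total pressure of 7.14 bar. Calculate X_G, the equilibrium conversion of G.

Let X = conversion of G (basis 1 mol G); extent of reaction ξ = X.
Moles: n_G = 1 − X; n_D = 3X; n_I = 2.37 (inert).
Summing: n_T = 3.37 + 2X.
With p_i = (n_i/n_T)P, K_p = p_D^3 / (p_G).
Equating to 52 bar^2 and solving on 0 < X < 1: X = 0.657.

X = 0.657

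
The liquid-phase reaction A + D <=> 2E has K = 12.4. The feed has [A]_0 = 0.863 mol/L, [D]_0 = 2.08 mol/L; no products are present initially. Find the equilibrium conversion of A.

X = 0.850

Let X = conversion of A; extent ξ = 0.863·X mol/L.
Concentrations: [A] = 0.863 − 0.863X; [D] = 2.08 − 0.863X; [E] = 1.73X.
K = [E]^2 / ([A] [D]).
Setting equal to 12.4 and solving for X on (0,1) gives X = 0.850.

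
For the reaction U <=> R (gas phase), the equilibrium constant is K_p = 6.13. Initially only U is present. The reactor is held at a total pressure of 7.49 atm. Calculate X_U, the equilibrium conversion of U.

X = 0.860

Let X = conversion of U (basis 1 mol U); extent of reaction ξ = X.
Moles: n_U = 1 − X; n_R = X.
Since Δν = 0, n_T = 1 throughout.
y_i = n_i/n_T, p_i = y_i·P. K_p = p_R / (p_U).
This yields a degree-1 equation in X; solving on (0,1), X = 0.860.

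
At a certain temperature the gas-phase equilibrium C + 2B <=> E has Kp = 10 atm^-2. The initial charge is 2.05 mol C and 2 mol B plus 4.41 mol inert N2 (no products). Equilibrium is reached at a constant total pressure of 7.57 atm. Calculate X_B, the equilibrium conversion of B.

X = 0.879

Let X = conversion of B (basis 2 mol B); extent of reaction ξ = X.
Mole table: n_C = 2.05 − X; n_B = 2 − 2X; n_E = X; n_I = 4.41 (inert).
Summing: n_T = 8.46 − 2X.
Mole fractions y_i = n_i/n_T; Kp = p_E / (p_C p_B^2) with p_i = y_i·P.
Equating to 10 atm^-2 and solving on 0 < X < 1: X = 0.879.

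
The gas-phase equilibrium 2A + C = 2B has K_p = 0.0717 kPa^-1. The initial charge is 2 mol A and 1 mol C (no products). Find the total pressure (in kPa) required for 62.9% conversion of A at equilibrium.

P = 256 kPa

Take 2 mol A as basis and let X be its fractional conversion, so ξ = X.
At extent ξ: n_A = 2 − 2X; n_C = 1 − X; n_B = 2X.
Summing: n_T = 3 − X.
K_p = p_B^2 / (p_A^2 p_C) with p_i = (n_i/n_T)·P.
At X = 0.629: the mole-fraction product g(X) = Π y_i^ν_i = 18.37. Since K_p = g(X)·P^{-1}, P = (g/K_p)^(1/1) = (18.37/0.0717)^(1/1) = 256 kPa.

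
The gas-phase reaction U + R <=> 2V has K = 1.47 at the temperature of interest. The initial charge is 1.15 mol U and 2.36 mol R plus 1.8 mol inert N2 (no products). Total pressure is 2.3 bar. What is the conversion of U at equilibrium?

X = 0.520

Basis: 1.15 mol U initially; let X = conversion of U. Extent ξ = 1.15X.
Mole table: n_U = 1.15 − 1.15X; n_R = 2.36 − 1.15X; n_V = 2.3X; n_I = 1.8 (inert).
n_T stays at 5.31 (no change in mole number).
y_i = n_i/n_T, p_i = y_i·P. K = p_V^2 / (p_U p_R).
Substituting and setting equal to 1.47 gives a polynomial in X; the root in (0,1) is X = 0.520.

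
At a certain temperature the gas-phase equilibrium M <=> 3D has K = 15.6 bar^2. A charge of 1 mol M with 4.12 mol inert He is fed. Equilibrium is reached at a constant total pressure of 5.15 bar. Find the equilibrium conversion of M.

Take 1 mol M as basis and let X be its fractional conversion, so ξ = X.
At extent ξ: n_M = 1 − X; n_D = 3X; n_I = 4.12 (inert).
n_T = Σnᵢ = 5.12 + 2X.
Mole fractions y_i = n_i/n_T; K = p_D^3 / (p_M) with p_i = y_i·P.
Equating to 15.6 bar^2 and solving on 0 < X < 1: X = 0.670.

X = 0.670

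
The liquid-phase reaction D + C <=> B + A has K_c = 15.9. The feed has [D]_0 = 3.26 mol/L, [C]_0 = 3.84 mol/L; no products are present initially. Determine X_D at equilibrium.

X = 0.856

Let X = conversion of D; extent ξ = 3.26·X mol/L.
Concentrations: [D] = 3.26 − 3.26X; [C] = 3.84 − 3.26X; [B] = 3.26X; [A] = 3.26X.
K_c = [B] [A] / ([D] [C]).
Solving K_c = 15.9 for X ∈ (0,1): X = 0.856.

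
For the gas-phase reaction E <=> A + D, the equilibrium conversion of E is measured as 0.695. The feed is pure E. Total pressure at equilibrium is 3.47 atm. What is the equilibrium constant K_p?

Take 1 mol E as basis and let X be its fractional conversion, so ξ = X.
Species balance: n_E = 1 − X; n_A = X; n_D = X.
Total moles n_T = 1 + X.
At X = 0.695: n_E = 0.305, n_A = 0.695, n_D = 0.695, n_T = 1.69.
p_i = (n_i/n_T)·P. K_p = p_A p_D / (p_E) = 3.24 atm.

K_p = 3.24 atm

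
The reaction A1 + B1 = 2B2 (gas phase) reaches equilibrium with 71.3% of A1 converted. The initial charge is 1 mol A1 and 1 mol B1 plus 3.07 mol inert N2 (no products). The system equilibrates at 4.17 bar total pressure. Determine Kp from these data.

Kp = 24.7

Let X = conversion of A1 (basis 1 mol A1); extent of reaction ξ = X.
Species balance: n_A1 = 1 − X; n_B1 = 1 − X; n_B2 = 2X; n_I = 3.07 (inert).
n_T stays at 5.07 (no change in mole number).
At X = 0.713: n_A1 = 0.287, n_B1 = 0.287, n_B2 = 1.43, n_T = 5.07.
p_i = (n_i/n_T)·P. Kp = p_B2^2 / (p_A1 p_B1) = 24.7.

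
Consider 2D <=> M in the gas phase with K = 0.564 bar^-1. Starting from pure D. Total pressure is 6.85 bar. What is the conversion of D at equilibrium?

X = 0.753

Let X = conversion of D (basis 1 mol D); extent of reaction ξ = 0.5X.
At extent ξ: n_D = 1 − X; n_M = 0.5X.
Total moles n_T = 1 − 0.5X.
With p_i = (n_i/n_T)P, K = p_M / (p_D^2).
Equating to 0.564 bar^-1 and solving on 0 < X < 1: X = 0.753.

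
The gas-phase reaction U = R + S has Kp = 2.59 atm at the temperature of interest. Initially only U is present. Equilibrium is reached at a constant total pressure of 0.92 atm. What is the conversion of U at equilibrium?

Basis: 1 mol U initially; let X = conversion of U. Extent ξ = X.
Moles: n_U = 1 − X; n_R = X; n_S = X.
n_T = Σnᵢ = 1 + X.
With p_i = (n_i/n_T)P, Kp = p_R p_S / (p_U).
This yields a degree-2 equation in X; solving on (0,1), X = 0.859.

X = 0.859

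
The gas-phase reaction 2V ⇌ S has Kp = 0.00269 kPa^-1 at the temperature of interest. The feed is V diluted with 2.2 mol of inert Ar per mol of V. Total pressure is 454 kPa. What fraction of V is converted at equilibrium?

Take 1 mol V as basis and let X be its fractional conversion, so ξ = 0.5X.
Moles: n_V = 1 − X; n_S = 0.5X; n_I = 2.2 (inert).
Summing: n_T = 3.2 − 0.5X.
Mole fractions y_i = n_i/n_T; Kp = p_S / (p_V^2) with p_i = y_i·P.
Substituting and setting equal to 0.00269 kPa^-1 gives a polynomial in X; the root in (0,1) is X = 0.346.

X = 0.346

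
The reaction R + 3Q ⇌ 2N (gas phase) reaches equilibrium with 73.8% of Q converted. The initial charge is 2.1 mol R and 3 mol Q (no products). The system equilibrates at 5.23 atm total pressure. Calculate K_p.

Take 3 mol Q as basis and let X be its fractional conversion, so ξ = X.
Moles: n_R = 2.1 − X; n_Q = 3 − 3X; n_N = 2X.
Total moles n_T = 5.1 − 2X.
At X = 0.738: n_R = 1.36, n_Q = 0.786, n_N = 1.48, n_T = 3.62.
p_i = (n_i/n_T)·P. K_p = p_N^2 / (p_R p_Q^3) = 1.58 atm^-2.

K_p = 1.58 atm^-2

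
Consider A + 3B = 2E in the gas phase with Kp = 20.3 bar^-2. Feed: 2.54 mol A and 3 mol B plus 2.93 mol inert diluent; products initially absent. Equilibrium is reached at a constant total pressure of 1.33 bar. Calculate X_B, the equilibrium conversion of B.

X = 0.641

Basis: 3 mol B initially; let X = conversion of B. Extent ξ = X.
Moles: n_A = 2.54 − X; n_B = 3 − 3X; n_E = 2X; n_I = 2.93 (inert).
Summing: n_T = 8.47 − 2X.
With p_i = (n_i/n_T)P, Kp = p_E^2 / (p_A p_B^3).
Equating to 20.3 bar^-2 and solving on 0 < X < 1: X = 0.641.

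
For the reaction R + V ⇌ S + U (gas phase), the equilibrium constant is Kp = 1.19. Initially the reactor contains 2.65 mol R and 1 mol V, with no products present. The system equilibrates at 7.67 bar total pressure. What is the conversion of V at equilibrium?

X = 0.751

Take 1 mol V as basis and let X be its fractional conversion, so ξ = X.
Moles: n_R = 2.65 − X; n_V = 1 − X; n_S = X; n_U = X.
Since Δν = 0, n_T = 3.65 throughout.
y_i = n_i/n_T, p_i = y_i·P. Kp = p_S p_U / (p_R p_V).
Equating to 1.19 and solving on 0 < X < 1: X = 0.751.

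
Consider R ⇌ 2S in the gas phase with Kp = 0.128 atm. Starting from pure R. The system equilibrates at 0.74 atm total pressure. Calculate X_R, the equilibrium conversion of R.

Let X = conversion of R (basis 1 mol R); extent of reaction ξ = X.
At extent ξ: n_R = 1 − X; n_S = 2X.
Summing: n_T = 1 + X.
With p_i = (n_i/n_T)P, Kp = p_S^2 / (p_R).
This yields a degree-2 equation in X; solving on (0,1), X = 0.204.

X = 0.204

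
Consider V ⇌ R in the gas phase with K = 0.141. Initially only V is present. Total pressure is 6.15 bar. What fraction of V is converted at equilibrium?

Take 1 mol V as basis and let X be its fractional conversion, so ξ = X.
Moles: n_V = 1 − X; n_R = X.
Total moles n_T = 1 (Δν = 0, constant).
y_i = n_i/n_T, p_i = y_i·P. K = p_R / (p_V).
Equating to 0.141 and solving on 0 < X < 1: X = 0.124.

X = 0.124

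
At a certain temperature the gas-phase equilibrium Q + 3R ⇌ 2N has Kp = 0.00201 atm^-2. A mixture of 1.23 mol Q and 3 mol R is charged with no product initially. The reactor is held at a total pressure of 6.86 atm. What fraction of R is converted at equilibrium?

X = 0.162

Basis: 3 mol R initially; let X = conversion of R. Extent ξ = X.
At extent ξ: n_Q = 1.23 − X; n_R = 3 − 3X; n_N = 2X.
n_T = Σnᵢ = 4.23 − 2X.
y_i = n_i/n_T, p_i = y_i·P. Kp = p_N^2 / (p_Q p_R^3).
Substituting and setting equal to 0.00201 atm^-2 gives a polynomial in X; the root in (0,1) is X = 0.162.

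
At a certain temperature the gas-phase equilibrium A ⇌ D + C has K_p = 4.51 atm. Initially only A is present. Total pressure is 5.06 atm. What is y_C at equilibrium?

y_C = 0.407

Let X = conversion of A (basis 1 mol A); extent of reaction ξ = X.
Mole table: n_A = 1 − X; n_D = X; n_C = X.
n_T = Σnᵢ = 1 + X.
y_i = n_i/n_T, p_i = y_i·P. K_p = p_D p_C / (p_A).
Setting this equal to 4.51 atm and taking the physical root (0 < X < 1) gives X = 0.686.
Then n_C = 0.686, n_T = 1.69, so y_C = 0.407.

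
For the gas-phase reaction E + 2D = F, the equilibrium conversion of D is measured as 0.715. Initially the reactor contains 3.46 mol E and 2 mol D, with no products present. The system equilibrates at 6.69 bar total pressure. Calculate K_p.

K_p = 0.291 bar^-2

Let X = conversion of D (basis 2 mol D); extent of reaction ξ = X.
Species balance: n_E = 3.46 − X; n_D = 2 − 2X; n_F = X.
Total moles n_T = 5.46 − 2X.
At X = 0.715: n_E = 2.75, n_D = 0.57, n_F = 0.715, n_T = 4.03.
p_i = (n_i/n_T)·P. K_p = p_F / (p_E p_D^2) = 0.291 bar^-2.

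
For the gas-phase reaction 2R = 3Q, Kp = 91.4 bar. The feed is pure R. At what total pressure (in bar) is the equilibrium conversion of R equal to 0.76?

Basis: 1 mol R initially; let X = conversion of R. Extent ξ = 0.5X.
Moles: n_R = 1 − X; n_Q = 1.5X.
Total moles n_T = 1 + 0.5X.
Kp = p_Q^3 / (p_R^2) with p_i = (n_i/n_T)·P.
At X = 0.76: the mole-fraction product g(X) = Π y_i^ν_i = 18.64. Since Kp = g(X)·P^{1}, P = (Kp/g)^(1/1) = (91.4/18.64)^(1/1) = 4.9 bar.

P = 4.9 bar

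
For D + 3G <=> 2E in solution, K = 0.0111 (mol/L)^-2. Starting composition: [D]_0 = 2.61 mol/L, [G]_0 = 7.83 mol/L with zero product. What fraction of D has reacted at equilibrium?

X = 0.325

Let X = conversion of D; extent ξ = 2.61·X mol/L.
Concentrations: [D] = 2.61 − 2.61X; [G] = 7.83 − 7.83X; [E] = 5.22X.
K = [E]^2 / ([D] [G]^3).
Setting equal to 0.0111 and solving for X on (0,1) gives X = 0.325.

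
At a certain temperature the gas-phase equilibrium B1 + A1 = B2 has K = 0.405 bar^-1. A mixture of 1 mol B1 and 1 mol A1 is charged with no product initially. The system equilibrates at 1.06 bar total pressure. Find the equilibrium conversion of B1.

X = 0.164

Basis: 1 mol B1 initially; let X = conversion of B1. Extent ξ = X.
Species balance: n_B1 = 1 − X; n_A1 = 1 − X; n_B2 = X.
Summing: n_T = 2 − X.
With p_i = (n_i/n_T)P, K = p_B2 / (p_B1 p_A1).
Setting this equal to 0.405 bar^-1 and taking the physical root (0 < X < 1) gives X = 0.164.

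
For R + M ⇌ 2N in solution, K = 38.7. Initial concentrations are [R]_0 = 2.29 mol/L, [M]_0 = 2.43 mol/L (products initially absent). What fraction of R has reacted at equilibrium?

Let X = conversion of R; extent ξ = 2.29·X mol/L.
Concentrations: [R] = 2.29 − 2.29X; [M] = 2.43 − 2.29X; [N] = 4.58X.
K = [N]^2 / ([R] [M]).
Setting equal to 38.7 and solving for X on (0,1) gives X = 0.778.

X = 0.778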